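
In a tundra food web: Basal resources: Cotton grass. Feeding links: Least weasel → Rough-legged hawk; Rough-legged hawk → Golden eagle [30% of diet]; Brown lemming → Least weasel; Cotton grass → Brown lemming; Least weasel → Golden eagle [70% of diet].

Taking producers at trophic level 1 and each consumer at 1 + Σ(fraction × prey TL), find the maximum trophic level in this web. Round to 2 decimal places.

Brown lemming: 1 + 1 = 2
Least weasel: 1 + 2 = 3
Rough-legged hawk: 1 + 3 = 4
Golden eagle: 1 + (0.3×4 + 0.7×3) = 4.3

4.30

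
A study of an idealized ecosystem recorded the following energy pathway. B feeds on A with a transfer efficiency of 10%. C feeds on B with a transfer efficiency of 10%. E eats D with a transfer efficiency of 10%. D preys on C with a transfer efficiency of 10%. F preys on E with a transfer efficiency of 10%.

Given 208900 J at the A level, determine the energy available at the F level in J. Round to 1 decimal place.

B: 208900 × 0.1 = 20890 J
C: 20890 × 0.1 = 2089 J
D: 2089 × 0.1 = 208.9 J
E: 208.9 × 0.1 = 20.89 J
F: 20.89 × 0.1 = 2.089 J

2.1 J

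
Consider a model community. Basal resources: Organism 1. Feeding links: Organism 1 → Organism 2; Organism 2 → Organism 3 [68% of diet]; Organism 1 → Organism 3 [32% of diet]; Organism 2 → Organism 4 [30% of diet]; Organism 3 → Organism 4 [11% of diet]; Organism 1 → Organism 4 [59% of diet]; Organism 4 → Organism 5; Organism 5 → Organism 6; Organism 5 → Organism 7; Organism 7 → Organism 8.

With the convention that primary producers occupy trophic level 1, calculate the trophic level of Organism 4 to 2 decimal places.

2.48

Organism 2: 1 + 1 = 2
Organism 3: 1 + (0.68×2 + 0.32×1) = 2.68
Organism 4: 1 + (0.3×2 + 0.11×2.68 + 0.59×1) = 2.4848
Organism 5: 1 + 2.4848 = 3.4848
Organism 6: 1 + 3.4848 = 4.4848
Organism 7: 1 + 3.4848 = 4.4848
Organism 8: 1 + 4.4848 = 5.4848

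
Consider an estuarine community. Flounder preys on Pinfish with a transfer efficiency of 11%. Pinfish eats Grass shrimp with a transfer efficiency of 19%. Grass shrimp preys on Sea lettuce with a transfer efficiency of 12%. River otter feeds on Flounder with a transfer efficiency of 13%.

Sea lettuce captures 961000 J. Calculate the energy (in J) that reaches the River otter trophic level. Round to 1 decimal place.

313.3 J

Grass shrimp: 961000 × 0.12 = 115320 J
Pinfish: 115320 × 0.19 = 21910.8 J
Flounder: 21910.8 × 0.11 = 2410.188 J
River otter: 2410.188 × 0.13 = 313.32444 J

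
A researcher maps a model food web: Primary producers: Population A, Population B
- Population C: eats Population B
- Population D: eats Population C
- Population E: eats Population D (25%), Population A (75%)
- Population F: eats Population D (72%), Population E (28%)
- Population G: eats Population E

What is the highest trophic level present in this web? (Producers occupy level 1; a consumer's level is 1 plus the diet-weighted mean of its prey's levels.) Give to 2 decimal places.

3.86

Population C: 1 + 1 = 2
Population D: 1 + 2 = 3
Population E: 1 + (0.25×3 + 0.75×1) = 2.5
Population F: 1 + (0.72×3 + 0.28×2.5) = 3.86
Population G: 1 + 2.5 = 3.5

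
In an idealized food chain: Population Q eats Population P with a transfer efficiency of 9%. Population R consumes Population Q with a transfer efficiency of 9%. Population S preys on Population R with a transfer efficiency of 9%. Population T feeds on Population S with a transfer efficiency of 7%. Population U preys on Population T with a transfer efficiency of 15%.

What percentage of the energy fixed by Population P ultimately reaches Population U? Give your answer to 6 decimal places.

Product of link efficiencies: 0.09 × 0.09 × 0.09 × 0.07 × 0.15 = 0.0000076545
As a percentage: 0.0000076545 × 100 = 0.000765%

0.000765%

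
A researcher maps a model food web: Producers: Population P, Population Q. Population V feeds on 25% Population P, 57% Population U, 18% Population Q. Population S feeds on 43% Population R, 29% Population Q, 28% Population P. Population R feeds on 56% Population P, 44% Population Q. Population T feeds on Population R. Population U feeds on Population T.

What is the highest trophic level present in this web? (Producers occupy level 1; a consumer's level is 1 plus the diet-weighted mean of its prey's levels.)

Population R: 1 + (0.56×1 + 0.44×1) = 2
Population S: 1 + (0.43×2 + 0.29×1 + 0.28×1) = 2.43
Population T: 1 + 2 = 3
Population U: 1 + 3 = 4
Population V: 1 + (0.25×1 + 0.57×4 + 0.18×1) = 3.71

4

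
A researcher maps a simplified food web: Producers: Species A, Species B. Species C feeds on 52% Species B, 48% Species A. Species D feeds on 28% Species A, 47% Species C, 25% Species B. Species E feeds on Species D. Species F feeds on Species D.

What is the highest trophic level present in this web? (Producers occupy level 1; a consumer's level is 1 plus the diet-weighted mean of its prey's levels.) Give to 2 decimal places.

Species C: 1 + (0.52×1 + 0.48×1) = 2
Species D: 1 + (0.28×1 + 0.47×2 + 0.25×1) = 2.47
Species E: 1 + 2.47 = 3.47
Species F: 1 + 2.47 = 3.47

3.47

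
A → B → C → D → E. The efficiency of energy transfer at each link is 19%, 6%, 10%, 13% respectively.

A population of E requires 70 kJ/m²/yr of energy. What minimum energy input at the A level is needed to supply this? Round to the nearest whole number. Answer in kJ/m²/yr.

472335 kJ/m²/yr

Cumulative transfer efficiency: 0.19 × 0.06 × 0.1 × 0.13 = 0.0001482
A energy = 70 / 0.0001482 = 472335 kJ/m²/yr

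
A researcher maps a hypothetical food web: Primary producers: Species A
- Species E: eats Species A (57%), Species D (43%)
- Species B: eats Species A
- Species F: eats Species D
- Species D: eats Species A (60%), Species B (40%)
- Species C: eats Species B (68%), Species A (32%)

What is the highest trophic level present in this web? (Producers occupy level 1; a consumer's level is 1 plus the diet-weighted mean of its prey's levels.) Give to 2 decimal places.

Species B: 1 + 1 = 2
Species C: 1 + (0.68×2 + 0.32×1) = 2.68
Species D: 1 + (0.6×1 + 0.4×2) = 2.4
Species E: 1 + (0.57×1 + 0.43×2.4) = 2.602
Species F: 1 + 2.4 = 3.4

3.40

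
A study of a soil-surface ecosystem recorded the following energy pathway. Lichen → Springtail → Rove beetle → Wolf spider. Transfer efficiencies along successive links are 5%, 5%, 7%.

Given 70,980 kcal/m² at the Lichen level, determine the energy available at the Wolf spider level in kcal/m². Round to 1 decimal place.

12.4 kcal/m²

Springtail: 70980 × 0.05 = 3549 kcal/m²
Rove beetle: 3549 × 0.05 = 177.45 kcal/m²
Wolf spider: 177.45 × 0.07 = 12.4215 kcal/m²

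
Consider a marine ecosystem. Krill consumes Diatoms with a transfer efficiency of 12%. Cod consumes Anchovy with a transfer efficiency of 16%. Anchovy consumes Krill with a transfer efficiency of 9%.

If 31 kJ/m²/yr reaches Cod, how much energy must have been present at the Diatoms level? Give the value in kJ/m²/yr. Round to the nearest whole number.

Cumulative transfer efficiency: 0.12 × 0.09 × 0.16 = 0.001728
Diatoms energy = 31 / 0.001728 = 17940 kJ/m²/yr

17940 kJ/m²/yr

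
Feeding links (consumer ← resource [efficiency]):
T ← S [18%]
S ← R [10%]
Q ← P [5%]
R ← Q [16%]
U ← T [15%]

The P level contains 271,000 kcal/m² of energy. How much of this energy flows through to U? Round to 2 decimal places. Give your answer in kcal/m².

5.85 kcal/m²

Q: 271000 × 0.05 = 13550 kcal/m²
R: 13550 × 0.16 = 2168 kcal/m²
S: 2168 × 0.1 = 216.8 kcal/m²
T: 216.8 × 0.18 = 39.024 kcal/m²
U: 39.024 × 0.15 = 5.8536 kcal/m²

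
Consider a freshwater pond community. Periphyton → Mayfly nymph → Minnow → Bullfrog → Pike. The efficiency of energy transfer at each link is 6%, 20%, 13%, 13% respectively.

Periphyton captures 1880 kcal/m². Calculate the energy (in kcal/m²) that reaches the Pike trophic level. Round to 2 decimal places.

Mayfly nymph: 1880 × 0.06 = 112.8 kcal/m²
Minnow: 112.8 × 0.2 = 22.56 kcal/m²
Bullfrog: 22.56 × 0.13 = 2.9328 kcal/m²
Pike: 2.9328 × 0.13 = 0.381264 kcal/m²

0.38 kcal/m²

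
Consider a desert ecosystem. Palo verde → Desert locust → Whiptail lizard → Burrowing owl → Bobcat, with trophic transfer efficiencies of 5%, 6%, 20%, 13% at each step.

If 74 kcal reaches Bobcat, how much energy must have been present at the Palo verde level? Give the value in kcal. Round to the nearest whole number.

948718 kcal

Cumulative transfer efficiency: 0.05 × 0.06 × 0.2 × 0.13 = 0.000078
Palo verde energy = 74 / 0.000078 = 948718 kcal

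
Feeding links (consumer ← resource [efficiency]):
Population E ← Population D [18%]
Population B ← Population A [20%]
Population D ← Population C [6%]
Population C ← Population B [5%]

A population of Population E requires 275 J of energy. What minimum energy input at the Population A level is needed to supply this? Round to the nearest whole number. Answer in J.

2546296 J

Cumulative transfer efficiency: 0.2 × 0.05 × 0.06 × 0.18 = 0.000108
Population A energy = 275 / 0.000108 = 2546296 J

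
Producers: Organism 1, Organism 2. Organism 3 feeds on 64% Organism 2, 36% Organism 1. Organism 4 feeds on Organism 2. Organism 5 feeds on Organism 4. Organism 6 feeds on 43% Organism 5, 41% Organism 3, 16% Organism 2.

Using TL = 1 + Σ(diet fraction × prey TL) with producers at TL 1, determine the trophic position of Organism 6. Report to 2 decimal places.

Organism 3: 1 + (0.64×1 + 0.36×1) = 2
Organism 4: 1 + 1 = 2
Organism 5: 1 + 2 = 3
Organism 6: 1 + (0.43×3 + 0.41×2 + 0.16×1) = 3.27

3.27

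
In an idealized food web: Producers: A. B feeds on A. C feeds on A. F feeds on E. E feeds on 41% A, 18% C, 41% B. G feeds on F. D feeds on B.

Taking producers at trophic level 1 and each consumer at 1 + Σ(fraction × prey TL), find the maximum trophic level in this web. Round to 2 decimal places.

4.59

B: 1 + 1 = 2
C: 1 + 1 = 2
D: 1 + 2 = 3
E: 1 + (0.41×1 + 0.18×2 + 0.41×2) = 2.59
F: 1 + 2.59 = 3.59
G: 1 + 3.59 = 4.59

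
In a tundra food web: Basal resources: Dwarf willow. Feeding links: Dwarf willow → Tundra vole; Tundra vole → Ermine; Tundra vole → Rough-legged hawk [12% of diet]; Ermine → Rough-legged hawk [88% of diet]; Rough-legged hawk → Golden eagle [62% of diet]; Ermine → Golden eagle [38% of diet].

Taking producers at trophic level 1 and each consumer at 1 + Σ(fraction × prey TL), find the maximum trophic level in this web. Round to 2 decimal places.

Tundra vole: 1 + 1 = 2
Ermine: 1 + 2 = 3
Rough-legged hawk: 1 + (0.12×2 + 0.88×3) = 3.88
Golden eagle: 1 + (0.62×3.88 + 0.38×3) = 4.5456

4.55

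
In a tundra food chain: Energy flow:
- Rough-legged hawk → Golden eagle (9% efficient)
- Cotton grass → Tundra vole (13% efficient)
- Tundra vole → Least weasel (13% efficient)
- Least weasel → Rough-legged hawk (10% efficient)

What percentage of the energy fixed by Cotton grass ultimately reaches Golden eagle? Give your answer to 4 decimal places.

Product of link efficiencies: 0.13 × 0.13 × 0.1 × 0.09 = 0.0001521
As a percentage: 0.0001521 × 100 = 0.0152%

0.0152%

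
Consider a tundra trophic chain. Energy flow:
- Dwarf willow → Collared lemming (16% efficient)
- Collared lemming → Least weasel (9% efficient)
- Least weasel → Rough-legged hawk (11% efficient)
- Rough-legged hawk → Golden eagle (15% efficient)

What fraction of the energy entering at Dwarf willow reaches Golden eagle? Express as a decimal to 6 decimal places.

0.000238

Product of link efficiencies: 0.16 × 0.09 × 0.11 × 0.15 = 0.0002376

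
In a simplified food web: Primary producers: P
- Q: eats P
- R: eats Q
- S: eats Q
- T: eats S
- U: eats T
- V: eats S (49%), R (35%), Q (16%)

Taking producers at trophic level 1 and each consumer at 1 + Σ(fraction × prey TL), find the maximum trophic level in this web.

5

Q: 1 + 1 = 2
R: 1 + 2 = 3
S: 1 + 2 = 3
T: 1 + 3 = 4
U: 1 + 4 = 5
V: 1 + (0.49×3 + 0.35×3 + 0.16×2) = 3.84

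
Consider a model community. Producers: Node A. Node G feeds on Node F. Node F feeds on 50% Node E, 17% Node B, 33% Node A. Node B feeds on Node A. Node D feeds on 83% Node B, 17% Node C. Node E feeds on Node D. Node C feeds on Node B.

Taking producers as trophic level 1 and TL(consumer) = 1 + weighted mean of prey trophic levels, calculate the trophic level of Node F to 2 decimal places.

3.76

Node B: 1 + 1 = 2
Node C: 1 + 2 = 3
Node D: 1 + (0.83×2 + 0.17×3) = 3.17
Node E: 1 + 3.17 = 4.17
Node F: 1 + (0.5×4.17 + 0.17×2 + 0.33×1) = 3.755
Node G: 1 + 3.755 = 4.755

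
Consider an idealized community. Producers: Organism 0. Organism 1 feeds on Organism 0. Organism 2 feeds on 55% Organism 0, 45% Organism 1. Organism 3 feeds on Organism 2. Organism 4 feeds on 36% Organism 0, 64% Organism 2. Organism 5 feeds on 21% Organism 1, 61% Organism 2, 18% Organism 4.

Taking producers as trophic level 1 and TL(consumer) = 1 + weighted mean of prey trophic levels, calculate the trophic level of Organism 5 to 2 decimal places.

Organism 1: 1 + 1 = 2
Organism 2: 1 + (0.55×1 + 0.45×2) = 2.45
Organism 3: 1 + 2.45 = 3.45
Organism 4: 1 + (0.36×1 + 0.64×2.45) = 2.928
Organism 5: 1 + (0.21×2 + 0.61×2.45 + 0.18×2.928) = 3.44154

3.44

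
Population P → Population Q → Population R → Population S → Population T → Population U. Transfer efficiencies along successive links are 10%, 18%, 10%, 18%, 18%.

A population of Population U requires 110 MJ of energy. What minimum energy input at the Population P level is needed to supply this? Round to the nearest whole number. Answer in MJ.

Cumulative transfer efficiency: 0.1 × 0.18 × 0.1 × 0.18 × 0.18 = 0.00005832
Population P energy = 110 / 0.00005832 = 1886145 MJ

1886145 MJ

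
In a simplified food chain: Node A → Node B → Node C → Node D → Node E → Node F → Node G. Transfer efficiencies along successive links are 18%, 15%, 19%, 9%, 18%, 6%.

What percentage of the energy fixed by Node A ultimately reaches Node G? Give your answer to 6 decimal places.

Product of link efficiencies: 0.18 × 0.15 × 0.19 × 0.09 × 0.18 × 0.06 = 0.00000498636
As a percentage: 0.00000498636 × 100 = 0.000499%

0.000499%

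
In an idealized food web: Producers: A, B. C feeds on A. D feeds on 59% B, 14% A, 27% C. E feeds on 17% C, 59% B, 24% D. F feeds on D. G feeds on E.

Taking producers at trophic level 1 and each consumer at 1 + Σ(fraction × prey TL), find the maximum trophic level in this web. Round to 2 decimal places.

C: 1 + 1 = 2
D: 1 + (0.59×1 + 0.14×1 + 0.27×2) = 2.27
E: 1 + (0.17×2 + 0.59×1 + 0.24×2.27) = 2.4748
F: 1 + 2.27 = 3.27
G: 1 + 2.4748 = 3.4748

3.47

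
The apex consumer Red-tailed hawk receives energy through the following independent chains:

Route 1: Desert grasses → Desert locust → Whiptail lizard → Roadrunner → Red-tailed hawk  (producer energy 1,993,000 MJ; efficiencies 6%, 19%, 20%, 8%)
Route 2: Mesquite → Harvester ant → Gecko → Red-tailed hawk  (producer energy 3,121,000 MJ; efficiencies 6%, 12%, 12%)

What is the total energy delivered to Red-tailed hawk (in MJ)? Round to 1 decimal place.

3060.1 MJ

Route 1: 1993000 × 0.06 × 0.19 × 0.2 × 0.08 = 363.5232 MJ
Route 2: 3121000 × 0.06 × 0.12 × 0.12 = 2696.544 MJ
Total at Red-tailed hawk: 363.5232 + 2696.544 = 3060.0672 MJ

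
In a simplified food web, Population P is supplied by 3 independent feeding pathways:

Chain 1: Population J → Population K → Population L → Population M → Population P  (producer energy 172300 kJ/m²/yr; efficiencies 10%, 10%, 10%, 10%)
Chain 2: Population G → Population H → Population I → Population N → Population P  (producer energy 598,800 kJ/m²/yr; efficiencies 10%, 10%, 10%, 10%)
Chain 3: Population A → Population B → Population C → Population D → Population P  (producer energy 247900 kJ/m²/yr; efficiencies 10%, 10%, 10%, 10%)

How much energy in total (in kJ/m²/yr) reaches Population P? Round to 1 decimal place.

101.9 kJ/m²/yr

Chain 1: 172300 × 0.1 × 0.1 × 0.1 × 0.1 = 17.23 kJ/m²/yr
Chain 2: 598800 × 0.1 × 0.1 × 0.1 × 0.1 = 59.88 kJ/m²/yr
Chain 3: 247900 × 0.1 × 0.1 × 0.1 × 0.1 = 24.79 kJ/m²/yr
Total at Population P: 17.23 + 59.88 + 24.79 = 101.9 kJ/m²/yr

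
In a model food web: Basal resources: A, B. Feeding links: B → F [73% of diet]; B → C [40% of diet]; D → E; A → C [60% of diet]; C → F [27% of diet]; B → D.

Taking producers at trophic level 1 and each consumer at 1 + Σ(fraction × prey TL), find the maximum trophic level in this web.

3

C: 1 + (0.6×1 + 0.4×1) = 2
D: 1 + 1 = 2
E: 1 + 2 = 3
F: 1 + (0.27×2 + 0.73×1) = 2.27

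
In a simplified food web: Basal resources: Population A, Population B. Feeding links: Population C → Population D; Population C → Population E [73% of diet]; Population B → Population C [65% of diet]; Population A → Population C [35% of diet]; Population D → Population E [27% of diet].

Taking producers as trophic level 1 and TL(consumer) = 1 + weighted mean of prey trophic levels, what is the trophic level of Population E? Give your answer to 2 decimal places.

Population C: 1 + (0.35×1 + 0.65×1) = 2
Population D: 1 + 2 = 3
Population E: 1 + (0.27×3 + 0.73×2) = 3.27

3.27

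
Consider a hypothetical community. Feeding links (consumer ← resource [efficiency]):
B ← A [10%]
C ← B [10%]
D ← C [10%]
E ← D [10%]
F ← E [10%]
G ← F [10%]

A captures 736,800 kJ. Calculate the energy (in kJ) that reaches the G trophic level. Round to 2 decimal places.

0.74 kJ

B: 736800 × 0.1 = 73680 kJ
C: 73680 × 0.1 = 7368 kJ
D: 7368 × 0.1 = 736.8 kJ
E: 736.8 × 0.1 = 73.68 kJ
F: 73.68 × 0.1 = 7.368 kJ
G: 7.368 × 0.1 = 0.7368 kJ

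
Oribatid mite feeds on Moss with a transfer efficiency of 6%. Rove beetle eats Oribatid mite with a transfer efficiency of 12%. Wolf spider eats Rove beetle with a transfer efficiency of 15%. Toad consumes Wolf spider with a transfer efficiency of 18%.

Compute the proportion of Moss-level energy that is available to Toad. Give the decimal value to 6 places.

Product of link efficiencies: 0.06 × 0.12 × 0.15 × 0.18 = 0.0001944

0.000194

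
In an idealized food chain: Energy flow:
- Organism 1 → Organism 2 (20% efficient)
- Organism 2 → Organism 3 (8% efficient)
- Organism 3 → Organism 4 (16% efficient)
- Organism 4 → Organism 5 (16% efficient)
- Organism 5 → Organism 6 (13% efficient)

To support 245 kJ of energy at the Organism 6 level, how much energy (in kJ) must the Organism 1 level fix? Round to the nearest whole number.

Cumulative transfer efficiency: 0.2 × 0.08 × 0.16 × 0.16 × 0.13 = 0.000053248
Organism 1 energy = 245 / 0.000053248 = 4601112 kJ

4601112 kJ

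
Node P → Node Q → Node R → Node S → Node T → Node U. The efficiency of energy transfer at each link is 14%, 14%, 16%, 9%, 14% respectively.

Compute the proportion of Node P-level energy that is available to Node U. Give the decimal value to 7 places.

0.0000395

Product of link efficiencies: 0.14 × 0.14 × 0.16 × 0.09 × 0.14 = 0.0000395136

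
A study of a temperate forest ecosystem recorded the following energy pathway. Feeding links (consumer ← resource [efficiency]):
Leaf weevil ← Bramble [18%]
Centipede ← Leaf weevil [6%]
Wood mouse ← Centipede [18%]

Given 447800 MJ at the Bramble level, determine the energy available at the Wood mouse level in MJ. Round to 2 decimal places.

Leaf weevil: 447800 × 0.18 = 80604 MJ
Centipede: 80604 × 0.06 = 4836.24 MJ
Wood mouse: 4836.24 × 0.18 = 870.5232 MJ

870.52 MJ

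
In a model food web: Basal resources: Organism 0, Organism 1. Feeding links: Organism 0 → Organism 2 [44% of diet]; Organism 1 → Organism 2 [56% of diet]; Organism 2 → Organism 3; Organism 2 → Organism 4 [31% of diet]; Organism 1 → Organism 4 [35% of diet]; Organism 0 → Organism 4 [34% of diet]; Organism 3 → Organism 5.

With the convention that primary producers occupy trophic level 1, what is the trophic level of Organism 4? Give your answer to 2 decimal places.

2.31

Organism 2: 1 + (0.44×1 + 0.56×1) = 2
Organism 3: 1 + 2 = 3
Organism 4: 1 + (0.31×2 + 0.35×1 + 0.34×1) = 2.31
Organism 5: 1 + 3 = 4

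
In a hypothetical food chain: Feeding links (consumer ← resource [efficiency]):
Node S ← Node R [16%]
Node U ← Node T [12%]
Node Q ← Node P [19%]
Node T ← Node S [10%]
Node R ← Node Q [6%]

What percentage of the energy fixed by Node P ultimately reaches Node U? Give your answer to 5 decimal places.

Product of link efficiencies: 0.19 × 0.06 × 0.16 × 0.1 × 0.12 = 0.000021888
As a percentage: 0.000021888 × 100 = 0.00219%

0.00219%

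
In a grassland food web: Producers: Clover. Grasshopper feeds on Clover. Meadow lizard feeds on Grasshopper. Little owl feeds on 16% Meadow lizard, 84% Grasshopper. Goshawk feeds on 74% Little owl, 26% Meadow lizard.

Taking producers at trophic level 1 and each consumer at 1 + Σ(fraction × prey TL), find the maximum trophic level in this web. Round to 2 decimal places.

Grasshopper: 1 + 1 = 2
Meadow lizard: 1 + 2 = 3
Little owl: 1 + (0.16×3 + 0.84×2) = 3.16
Goshawk: 1 + (0.74×3.16 + 0.26×3) = 4.1184

4.12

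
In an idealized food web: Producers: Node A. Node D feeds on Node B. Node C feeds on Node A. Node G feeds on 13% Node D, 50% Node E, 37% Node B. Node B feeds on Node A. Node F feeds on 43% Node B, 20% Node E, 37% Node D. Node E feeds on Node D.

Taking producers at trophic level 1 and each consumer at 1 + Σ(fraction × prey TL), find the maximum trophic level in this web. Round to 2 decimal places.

Node B: 1 + 1 = 2
Node C: 1 + 1 = 2
Node D: 1 + 2 = 3
Node E: 1 + 3 = 4
Node F: 1 + (0.43×2 + 0.2×4 + 0.37×3) = 3.77
Node G: 1 + (0.13×3 + 0.5×4 + 0.37×2) = 4.13

4.13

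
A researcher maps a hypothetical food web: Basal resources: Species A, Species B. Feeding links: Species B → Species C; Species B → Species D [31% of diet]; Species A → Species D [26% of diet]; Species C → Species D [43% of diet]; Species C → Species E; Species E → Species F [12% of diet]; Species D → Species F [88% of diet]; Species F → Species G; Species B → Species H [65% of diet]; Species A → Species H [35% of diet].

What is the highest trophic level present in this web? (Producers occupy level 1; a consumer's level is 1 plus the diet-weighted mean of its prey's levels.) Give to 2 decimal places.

4.50

Species C: 1 + 1 = 2
Species D: 1 + (0.31×1 + 0.26×1 + 0.43×2) = 2.43
Species E: 1 + 2 = 3
Species F: 1 + (0.12×3 + 0.88×2.43) = 3.4984
Species G: 1 + 3.4984 = 4.4984
Species H: 1 + (0.65×1 + 0.35×1) = 2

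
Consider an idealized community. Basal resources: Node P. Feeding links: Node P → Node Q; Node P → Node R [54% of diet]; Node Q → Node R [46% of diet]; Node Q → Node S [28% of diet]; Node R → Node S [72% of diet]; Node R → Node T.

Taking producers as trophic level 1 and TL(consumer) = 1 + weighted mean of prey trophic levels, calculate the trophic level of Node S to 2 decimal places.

Node Q: 1 + 1 = 2
Node R: 1 + (0.54×1 + 0.46×2) = 2.46
Node S: 1 + (0.28×2 + 0.72×2.46) = 3.3312
Node T: 1 + 2.46 = 3.46

3.33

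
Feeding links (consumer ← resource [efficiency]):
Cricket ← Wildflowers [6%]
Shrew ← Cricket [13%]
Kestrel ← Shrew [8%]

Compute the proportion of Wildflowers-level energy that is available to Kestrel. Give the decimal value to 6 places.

Product of link efficiencies: 0.06 × 0.13 × 0.08 = 0.000624

0.000624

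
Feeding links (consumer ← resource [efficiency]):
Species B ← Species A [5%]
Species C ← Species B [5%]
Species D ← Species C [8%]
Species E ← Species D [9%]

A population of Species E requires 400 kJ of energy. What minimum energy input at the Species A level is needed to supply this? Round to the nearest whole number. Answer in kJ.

22222222 kJ

Cumulative transfer efficiency: 0.05 × 0.05 × 0.08 × 0.09 = 0.000018
Species A energy = 400 / 0.000018 = 22222222 kJ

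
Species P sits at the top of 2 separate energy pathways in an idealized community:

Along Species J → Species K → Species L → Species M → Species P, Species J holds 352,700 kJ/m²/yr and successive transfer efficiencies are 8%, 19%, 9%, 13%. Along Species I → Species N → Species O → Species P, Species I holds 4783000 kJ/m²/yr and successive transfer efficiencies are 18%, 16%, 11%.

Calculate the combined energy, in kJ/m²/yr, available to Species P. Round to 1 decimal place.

15215.3 kJ/m²/yr

Via Species J: 352700 × 0.08 × 0.19 × 0.09 × 0.13 = 62.724168 kJ/m²/yr
Via Species I: 4783000 × 0.18 × 0.16 × 0.11 = 15152.544 kJ/m²/yr
Total at Species P: 62.724168 + 15152.544 = 15215.268168 kJ/m²/yr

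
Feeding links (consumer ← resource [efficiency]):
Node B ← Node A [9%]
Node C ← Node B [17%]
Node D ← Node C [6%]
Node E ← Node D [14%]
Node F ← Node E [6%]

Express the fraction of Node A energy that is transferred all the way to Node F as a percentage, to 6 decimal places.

Product of link efficiencies: 0.09 × 0.17 × 0.06 × 0.14 × 0.06 = 0.0000077112
As a percentage: 0.0000077112 × 100 = 0.000771%

0.000771%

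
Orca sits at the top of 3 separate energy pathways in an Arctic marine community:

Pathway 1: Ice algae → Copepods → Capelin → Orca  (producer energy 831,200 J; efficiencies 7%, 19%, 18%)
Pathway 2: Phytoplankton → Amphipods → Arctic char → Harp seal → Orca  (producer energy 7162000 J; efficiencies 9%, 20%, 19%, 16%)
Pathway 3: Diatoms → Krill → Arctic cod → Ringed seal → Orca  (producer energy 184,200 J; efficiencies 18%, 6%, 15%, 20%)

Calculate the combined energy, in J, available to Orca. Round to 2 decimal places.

5968.62 J

Pathway 1: 831200 × 0.07 × 0.19 × 0.18 = 1989.8928 J
Pathway 2: 7162000 × 0.09 × 0.2 × 0.19 × 0.16 = 3919.0464 J
Pathway 3: 184200 × 0.18 × 0.06 × 0.15 × 0.2 = 59.6808 J
Total at Orca: 1989.8928 + 3919.0464 + 59.6808 = 5968.62 J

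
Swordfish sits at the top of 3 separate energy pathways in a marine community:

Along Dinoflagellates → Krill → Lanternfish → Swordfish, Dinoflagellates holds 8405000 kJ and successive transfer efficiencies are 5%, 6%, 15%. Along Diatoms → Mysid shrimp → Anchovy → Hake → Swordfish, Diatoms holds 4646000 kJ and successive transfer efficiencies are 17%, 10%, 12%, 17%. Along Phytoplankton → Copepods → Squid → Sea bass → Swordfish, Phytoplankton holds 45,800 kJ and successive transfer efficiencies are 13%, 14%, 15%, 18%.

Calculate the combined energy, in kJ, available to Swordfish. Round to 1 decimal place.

Via Dinoflagellates: 8405000 × 0.05 × 0.06 × 0.15 = 3782.25 kJ
Via Diatoms: 4646000 × 0.17 × 0.1 × 0.12 × 0.17 = 1611.2328 kJ
Via Phytoplankton: 45800 × 0.13 × 0.14 × 0.15 × 0.18 = 22.50612 kJ
Total at Swordfish: 3782.25 + 1611.2328 + 22.50612 = 5415.98892 kJ

5416.0 kJ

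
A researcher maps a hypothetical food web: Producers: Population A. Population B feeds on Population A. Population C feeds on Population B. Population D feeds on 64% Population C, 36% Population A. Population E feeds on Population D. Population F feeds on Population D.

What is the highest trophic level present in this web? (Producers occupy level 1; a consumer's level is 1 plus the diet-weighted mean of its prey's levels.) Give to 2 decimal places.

Population B: 1 + 1 = 2
Population C: 1 + 2 = 3
Population D: 1 + (0.64×3 + 0.36×1) = 3.28
Population E: 1 + 3.28 = 4.28
Population F: 1 + 3.28 = 4.28

4.28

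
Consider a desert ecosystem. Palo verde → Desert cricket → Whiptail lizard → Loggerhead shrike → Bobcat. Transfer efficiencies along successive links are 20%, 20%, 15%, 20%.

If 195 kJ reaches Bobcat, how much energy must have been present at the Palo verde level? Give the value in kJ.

162500 kJ

Cumulative transfer efficiency: 0.2 × 0.2 × 0.15 × 0.2 = 0.0012
Palo verde energy = 195 / 0.0012 = 162500 kJ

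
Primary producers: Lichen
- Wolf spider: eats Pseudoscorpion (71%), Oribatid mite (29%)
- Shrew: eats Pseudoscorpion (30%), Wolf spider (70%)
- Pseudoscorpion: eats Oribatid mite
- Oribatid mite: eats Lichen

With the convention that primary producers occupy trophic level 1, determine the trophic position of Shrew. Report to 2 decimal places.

4.50

Oribatid mite: 1 + 1 = 2
Pseudoscorpion: 1 + 2 = 3
Wolf spider: 1 + (0.71×3 + 0.29×2) = 3.71
Shrew: 1 + (0.3×3 + 0.7×3.71) = 4.497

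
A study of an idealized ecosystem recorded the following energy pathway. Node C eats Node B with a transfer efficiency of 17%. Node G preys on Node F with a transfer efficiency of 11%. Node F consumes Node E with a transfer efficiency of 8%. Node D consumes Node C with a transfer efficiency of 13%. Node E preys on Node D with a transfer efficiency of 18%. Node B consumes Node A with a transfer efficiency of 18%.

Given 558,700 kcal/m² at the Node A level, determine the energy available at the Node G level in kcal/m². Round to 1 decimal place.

Node B: 558700 × 0.18 = 100566 kcal/m²
Node C: 100566 × 0.17 = 17096.22 kcal/m²
Node D: 17096.22 × 0.13 = 2222.5086 kcal/m²
Node E: 2222.5086 × 0.18 = 400.051548 kcal/m²
Node F: 400.051548 × 0.08 = 32.00412384 kcal/m²
Node G: 32.00412384 × 0.11 = 3.5204536224 kcal/m²

3.5 kcal/m²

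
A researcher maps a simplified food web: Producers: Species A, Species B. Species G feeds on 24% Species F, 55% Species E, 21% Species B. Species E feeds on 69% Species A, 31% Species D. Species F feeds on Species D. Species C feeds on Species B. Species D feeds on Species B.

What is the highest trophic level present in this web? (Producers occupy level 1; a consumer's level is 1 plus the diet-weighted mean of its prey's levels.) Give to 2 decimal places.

Species C: 1 + 1 = 2
Species D: 1 + 1 = 2
Species E: 1 + (0.69×1 + 0.31×2) = 2.31
Species F: 1 + 2 = 3
Species G: 1 + (0.24×3 + 0.55×2.31 + 0.21×1) = 3.2005

3.20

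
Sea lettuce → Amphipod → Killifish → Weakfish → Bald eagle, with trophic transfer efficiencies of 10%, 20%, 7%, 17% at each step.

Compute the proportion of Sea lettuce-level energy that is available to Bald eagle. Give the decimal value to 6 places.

0.000238

Product of link efficiencies: 0.1 × 0.2 × 0.07 × 0.17 = 0.000238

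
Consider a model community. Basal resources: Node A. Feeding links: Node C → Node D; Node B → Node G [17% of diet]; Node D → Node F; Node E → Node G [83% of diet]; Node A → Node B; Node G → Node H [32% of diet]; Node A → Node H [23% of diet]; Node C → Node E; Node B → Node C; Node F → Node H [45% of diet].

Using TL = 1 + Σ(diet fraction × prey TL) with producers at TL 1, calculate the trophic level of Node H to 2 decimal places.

4.97

Node B: 1 + 1 = 2
Node C: 1 + 2 = 3
Node D: 1 + 3 = 4
Node E: 1 + 3 = 4
Node F: 1 + 4 = 5
Node G: 1 + (0.17×2 + 0.83×4) = 4.66
Node H: 1 + (0.45×5 + 0.32×4.66 + 0.23×1) = 4.9712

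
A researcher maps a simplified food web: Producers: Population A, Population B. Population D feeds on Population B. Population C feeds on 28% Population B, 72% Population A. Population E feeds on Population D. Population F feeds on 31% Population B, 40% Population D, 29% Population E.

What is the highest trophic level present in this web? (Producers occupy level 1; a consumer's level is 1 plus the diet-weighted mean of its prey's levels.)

3

Population C: 1 + (0.28×1 + 0.72×1) = 2
Population D: 1 + 1 = 2
Population E: 1 + 2 = 3
Population F: 1 + (0.31×1 + 0.4×2 + 0.29×3) = 2.98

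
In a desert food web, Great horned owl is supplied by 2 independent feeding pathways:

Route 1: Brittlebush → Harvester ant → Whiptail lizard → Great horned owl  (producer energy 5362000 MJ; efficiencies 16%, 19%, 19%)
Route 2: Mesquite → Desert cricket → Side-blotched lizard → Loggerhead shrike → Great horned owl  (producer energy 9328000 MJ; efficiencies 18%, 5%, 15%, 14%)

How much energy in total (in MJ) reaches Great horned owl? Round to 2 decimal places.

32733.90 MJ

Route 1: 5362000 × 0.16 × 0.19 × 0.19 = 30970.912 MJ
Route 2: 9328000 × 0.18 × 0.05 × 0.15 × 0.14 = 1762.992 MJ
Total at Great horned owl: 30970.912 + 1762.992 = 32733.904 MJ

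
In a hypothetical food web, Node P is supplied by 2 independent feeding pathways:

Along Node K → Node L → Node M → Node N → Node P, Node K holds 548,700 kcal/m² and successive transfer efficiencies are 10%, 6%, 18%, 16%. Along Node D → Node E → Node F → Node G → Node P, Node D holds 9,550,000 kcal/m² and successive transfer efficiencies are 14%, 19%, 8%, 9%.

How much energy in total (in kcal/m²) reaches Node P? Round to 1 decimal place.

1923.8 kcal/m²

Via Node K: 548700 × 0.1 × 0.06 × 0.18 × 0.16 = 94.81536 kcal/m²
Via Node D: 9550000 × 0.14 × 0.19 × 0.08 × 0.09 = 1829.016 kcal/m²
Total at Node P: 94.81536 + 1829.016 = 1923.83136 kcal/m²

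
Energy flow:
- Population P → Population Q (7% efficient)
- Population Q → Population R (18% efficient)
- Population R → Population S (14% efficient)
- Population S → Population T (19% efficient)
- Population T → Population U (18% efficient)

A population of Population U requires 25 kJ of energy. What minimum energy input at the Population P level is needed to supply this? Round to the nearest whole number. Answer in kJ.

414396 kJ

Cumulative transfer efficiency: 0.07 × 0.18 × 0.14 × 0.19 × 0.18 = 0.0000603288
Population P energy = 25 / 0.0000603288 = 414396 kJ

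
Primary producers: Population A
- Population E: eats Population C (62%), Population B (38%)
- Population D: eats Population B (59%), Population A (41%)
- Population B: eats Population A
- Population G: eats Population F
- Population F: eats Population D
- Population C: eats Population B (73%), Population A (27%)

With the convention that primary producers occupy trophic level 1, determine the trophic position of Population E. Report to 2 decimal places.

3.45

Population B: 1 + 1 = 2
Population C: 1 + (0.73×2 + 0.27×1) = 2.73
Population D: 1 + (0.59×2 + 0.41×1) = 2.59
Population E: 1 + (0.62×2.73 + 0.38×2) = 3.4526
Population F: 1 + 2.59 = 3.59
Population G: 1 + 3.59 = 4.59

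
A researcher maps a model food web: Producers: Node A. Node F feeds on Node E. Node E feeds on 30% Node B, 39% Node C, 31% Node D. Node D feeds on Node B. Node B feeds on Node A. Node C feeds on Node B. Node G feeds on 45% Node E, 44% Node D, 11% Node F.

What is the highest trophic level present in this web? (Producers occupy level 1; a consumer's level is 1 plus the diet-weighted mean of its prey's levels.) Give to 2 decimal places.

4.70

Node B: 1 + 1 = 2
Node C: 1 + 2 = 3
Node D: 1 + 2 = 3
Node E: 1 + (0.3×2 + 0.39×3 + 0.31×3) = 3.7
Node F: 1 + 3.7 = 4.7
Node G: 1 + (0.45×3.7 + 0.44×3 + 0.11×4.7) = 4.502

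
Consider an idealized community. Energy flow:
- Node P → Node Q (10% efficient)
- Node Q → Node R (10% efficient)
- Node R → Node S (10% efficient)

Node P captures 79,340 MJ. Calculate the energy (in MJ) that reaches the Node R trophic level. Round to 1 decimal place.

Node Q: 79340 × 0.1 = 7934 MJ
Node R: 7934 × 0.1 = 793.4 MJ

793.4 MJ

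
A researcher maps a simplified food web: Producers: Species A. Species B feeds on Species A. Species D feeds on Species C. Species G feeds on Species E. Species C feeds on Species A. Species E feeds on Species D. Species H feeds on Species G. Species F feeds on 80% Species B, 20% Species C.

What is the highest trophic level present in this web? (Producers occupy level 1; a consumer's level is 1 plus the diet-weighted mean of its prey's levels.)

Species B: 1 + 1 = 2
Species C: 1 + 1 = 2
Species D: 1 + 2 = 3
Species E: 1 + 3 = 4
Species F: 1 + (0.8×2 + 0.2×2) = 3
Species G: 1 + 4 = 5
Species H: 1 + 5 = 6

6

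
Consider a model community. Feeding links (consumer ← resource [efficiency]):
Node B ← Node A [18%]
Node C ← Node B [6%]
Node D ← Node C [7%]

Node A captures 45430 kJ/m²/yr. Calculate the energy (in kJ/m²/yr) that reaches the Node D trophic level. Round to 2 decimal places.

Node B: 45430 × 0.18 = 8177.4 kJ/m²/yr
Node C: 8177.4 × 0.06 = 490.644 kJ/m²/yr
Node D: 490.644 × 0.07 = 34.34508 kJ/m²/yr

34.35 kJ/m²/yr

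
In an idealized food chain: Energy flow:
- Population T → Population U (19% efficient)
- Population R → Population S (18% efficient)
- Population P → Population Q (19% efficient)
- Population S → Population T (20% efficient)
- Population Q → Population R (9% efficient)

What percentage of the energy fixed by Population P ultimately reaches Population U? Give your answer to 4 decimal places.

0.0117%

Product of link efficiencies: 0.19 × 0.09 × 0.18 × 0.2 × 0.19 = 0.000116964
As a percentage: 0.000116964 × 100 = 0.0117%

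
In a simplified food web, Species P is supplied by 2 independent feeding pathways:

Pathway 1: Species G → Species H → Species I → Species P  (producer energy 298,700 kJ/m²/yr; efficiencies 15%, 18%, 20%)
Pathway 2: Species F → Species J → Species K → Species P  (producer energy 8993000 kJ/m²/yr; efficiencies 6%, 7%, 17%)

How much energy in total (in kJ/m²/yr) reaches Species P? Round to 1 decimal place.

8034.0 kJ/m²/yr

Pathway 1: 298700 × 0.15 × 0.18 × 0.2 = 1612.98 kJ/m²/yr
Pathway 2: 8993000 × 0.06 × 0.07 × 0.17 = 6421.002 kJ/m²/yr
Total at Species P: 1612.98 + 6421.002 = 8033.982 kJ/m²/yr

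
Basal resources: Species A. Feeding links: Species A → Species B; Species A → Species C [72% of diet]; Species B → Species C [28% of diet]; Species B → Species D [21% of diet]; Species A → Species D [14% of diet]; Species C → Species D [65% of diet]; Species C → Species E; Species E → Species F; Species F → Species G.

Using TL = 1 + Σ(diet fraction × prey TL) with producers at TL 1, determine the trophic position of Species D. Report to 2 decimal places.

3.04

Species B: 1 + 1 = 2
Species C: 1 + (0.72×1 + 0.28×2) = 2.28
Species D: 1 + (0.21×2 + 0.14×1 + 0.65×2.28) = 3.042
Species E: 1 + 2.28 = 3.28
Species F: 1 + 3.28 = 4.28
Species G: 1 + 4.28 = 5.28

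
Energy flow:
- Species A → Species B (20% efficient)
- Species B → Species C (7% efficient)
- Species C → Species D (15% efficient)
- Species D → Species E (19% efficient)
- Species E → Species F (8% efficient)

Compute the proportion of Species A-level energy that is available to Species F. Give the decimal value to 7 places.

Product of link efficiencies: 0.2 × 0.07 × 0.15 × 0.19 × 0.08 = 0.00003192

0.0000319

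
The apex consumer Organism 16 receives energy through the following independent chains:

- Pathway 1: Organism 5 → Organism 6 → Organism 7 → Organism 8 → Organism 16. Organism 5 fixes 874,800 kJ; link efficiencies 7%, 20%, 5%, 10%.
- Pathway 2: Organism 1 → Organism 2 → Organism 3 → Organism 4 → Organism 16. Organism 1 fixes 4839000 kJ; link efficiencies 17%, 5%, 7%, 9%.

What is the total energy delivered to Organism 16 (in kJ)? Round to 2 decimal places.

Pathway 1: 874800 × 0.07 × 0.2 × 0.05 × 0.1 = 61.236 kJ
Pathway 2: 4839000 × 0.17 × 0.05 × 0.07 × 0.09 = 259.12845 kJ
Total at Organism 16: 61.236 + 259.12845 = 320.36445 kJ

320.36 kJ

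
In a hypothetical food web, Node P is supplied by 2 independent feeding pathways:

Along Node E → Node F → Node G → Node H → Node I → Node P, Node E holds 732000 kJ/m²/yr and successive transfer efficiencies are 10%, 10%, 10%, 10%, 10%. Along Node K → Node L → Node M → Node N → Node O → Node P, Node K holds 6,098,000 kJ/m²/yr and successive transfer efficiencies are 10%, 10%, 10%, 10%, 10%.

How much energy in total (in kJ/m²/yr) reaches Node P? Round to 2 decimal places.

Via Node E: 732000 × 0.1 × 0.1 × 0.1 × 0.1 × 0.1 = 7.32 kJ/m²/yr
Via Node K: 6098000 × 0.1 × 0.1 × 0.1 × 0.1 × 0.1 = 60.98 kJ/m²/yr
Total at Node P: 7.32 + 60.98 = 68.3 kJ/m²/yr

68.30 kJ/m²/yr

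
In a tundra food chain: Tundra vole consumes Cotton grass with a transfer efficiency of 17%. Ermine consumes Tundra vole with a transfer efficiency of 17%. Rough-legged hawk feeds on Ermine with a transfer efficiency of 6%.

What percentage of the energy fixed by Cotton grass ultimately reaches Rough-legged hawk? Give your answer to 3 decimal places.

0.173%

Product of link efficiencies: 0.17 × 0.17 × 0.06 = 0.001734
As a percentage: 0.001734 × 100 = 0.173%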